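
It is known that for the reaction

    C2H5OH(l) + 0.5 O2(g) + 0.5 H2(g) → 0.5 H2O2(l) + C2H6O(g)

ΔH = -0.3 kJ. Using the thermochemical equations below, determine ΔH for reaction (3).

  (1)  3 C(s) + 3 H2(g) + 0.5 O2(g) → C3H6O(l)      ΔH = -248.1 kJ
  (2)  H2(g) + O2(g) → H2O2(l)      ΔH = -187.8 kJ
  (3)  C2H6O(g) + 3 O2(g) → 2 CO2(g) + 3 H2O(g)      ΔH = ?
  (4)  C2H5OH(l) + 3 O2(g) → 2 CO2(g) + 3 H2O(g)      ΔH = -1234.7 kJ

(1): not needed (C(s) appears nowhere else).
(2) × 1/2 (×1/2 to match 1/2 H2O2(l) in the target): (1/2)·(-187.8) = -93.9 kJ
(3) reversed (reverse to put C2H6O(g) on the product side): contributes −x
(4) as written (C2H5OH(l) already on the reactant side): -1234.7 kJ
-0.3 = (-93.9) + (-1234.7) − x
x = (-0.3 − (-1328.6)) / (-1) = -1328.3 kJ

ΔH = -1328.3 kJ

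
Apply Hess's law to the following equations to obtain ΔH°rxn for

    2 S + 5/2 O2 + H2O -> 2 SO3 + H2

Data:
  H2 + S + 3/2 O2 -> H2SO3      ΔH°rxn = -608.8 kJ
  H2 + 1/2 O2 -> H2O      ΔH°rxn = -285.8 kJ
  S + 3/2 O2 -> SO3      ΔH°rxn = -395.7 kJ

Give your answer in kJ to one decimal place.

ΔH°rxn = -505.6 kJ

equation 1: not needed.
equation 2 reversed: +285.8 kJ
equation 3 × 2: (2)·(-395.7) = -791.4 kJ
Since enthalpy is a state function, ΔH°rxn = (-1)·(-285.8) + (2)·(-395.7) = -505.6 kJ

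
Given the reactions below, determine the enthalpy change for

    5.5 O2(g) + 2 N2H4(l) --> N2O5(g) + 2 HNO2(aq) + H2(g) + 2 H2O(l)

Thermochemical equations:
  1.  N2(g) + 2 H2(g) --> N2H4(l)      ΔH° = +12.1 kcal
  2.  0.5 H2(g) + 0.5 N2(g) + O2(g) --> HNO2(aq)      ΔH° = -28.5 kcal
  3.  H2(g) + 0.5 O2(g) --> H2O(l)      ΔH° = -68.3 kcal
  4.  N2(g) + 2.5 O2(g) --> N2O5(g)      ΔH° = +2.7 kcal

ΔH° = -215.1 kcal

eq. 1 reversed and × 2 (N2H4(l) must end up as a reactant; scale by 2 for the 2 N2H4(l)): (-2)·(+12.1) = -24.2 kcal
eq. 2 × 2 (scale by 2 for the 2 HNO2(aq)): (2)·(-28.5) = -57.0 kcal
eq. 3 × 2 (×2 to match 2 H2O(l) in the target): (2)·(-68.3) = -136.6 kcal
eq. 4 as written (N2O5(g) already on the product side): +2.7 kcal
Summing the manipulated equations, ΔH° = (-24.2) + (-57.0) + (-136.6) + (+2.7) = -215.1 kcal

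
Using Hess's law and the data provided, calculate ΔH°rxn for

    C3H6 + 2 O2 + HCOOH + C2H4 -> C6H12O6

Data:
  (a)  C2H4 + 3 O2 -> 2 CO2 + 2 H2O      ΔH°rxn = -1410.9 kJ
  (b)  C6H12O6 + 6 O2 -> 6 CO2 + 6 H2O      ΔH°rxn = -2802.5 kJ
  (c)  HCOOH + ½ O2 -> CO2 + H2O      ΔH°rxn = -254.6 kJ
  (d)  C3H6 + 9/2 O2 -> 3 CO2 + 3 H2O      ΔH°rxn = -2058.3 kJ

(a) as written (C2H4 already on the reactant side): -1410.9 kJ
(b) reversed (reverse to put C6H12O6 on the product side): +2802.5 kJ
(c) as written (HCOOH already on the reactant side): -254.6 kJ
(d) as written (C3H6 already on the reactant side): -2058.3 kJ
By Hess's law, ΔH°rxn = (1)·(-1410.9) + (-1)·(-2802.5) + (1)·(-254.6) + (1)·(-2058.3) = -921.3 kJ

ΔH°rxn = -921.3 kJ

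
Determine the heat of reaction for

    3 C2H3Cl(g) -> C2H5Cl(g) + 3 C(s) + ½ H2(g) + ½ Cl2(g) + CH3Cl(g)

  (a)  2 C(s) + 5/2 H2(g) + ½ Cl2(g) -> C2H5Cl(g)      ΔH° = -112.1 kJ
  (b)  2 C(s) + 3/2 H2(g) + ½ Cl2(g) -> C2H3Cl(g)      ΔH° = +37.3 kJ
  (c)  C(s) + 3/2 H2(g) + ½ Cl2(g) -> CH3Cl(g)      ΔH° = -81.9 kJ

ΔH° = -305.9 kJ

(a) as written: -112.1 kJ
(b) reversed and × 3: (-3)·(+37.3) = -111.9 kJ
(c) as written: -81.9 kJ
ΔH° = (1)·(-112.1) + (-3)·(+37.3) + (1)·(-81.9) = -305.9 kJ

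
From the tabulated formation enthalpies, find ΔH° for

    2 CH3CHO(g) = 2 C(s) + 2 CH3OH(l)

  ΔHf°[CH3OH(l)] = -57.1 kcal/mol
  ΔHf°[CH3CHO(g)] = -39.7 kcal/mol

ΔH° = -34.8 kcal/mol

Products: 2·(+0.0) + 2·(-57.1) = -114.2
Reactants: 2·(-39.7) = -79.4
ΔH° = (-114.2) − (-79.4) = -34.8 kcal/mol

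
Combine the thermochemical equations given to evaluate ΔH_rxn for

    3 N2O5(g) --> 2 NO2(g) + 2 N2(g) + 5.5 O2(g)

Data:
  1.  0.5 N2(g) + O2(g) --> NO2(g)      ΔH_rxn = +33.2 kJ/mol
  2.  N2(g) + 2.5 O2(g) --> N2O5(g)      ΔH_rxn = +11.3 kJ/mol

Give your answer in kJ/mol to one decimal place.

eq. 1 × 2: (2)·(+33.2) = +66.4 kJ/mol
eq. 2 reversed and × 3: (-3)·(+11.3) = -33.9 kJ/mol
Summing the manipulated equations, ΔH_rxn = (+66.4) + (-33.9) = 32.5 kJ/mol

ΔH_rxn = 32.5 kJ/mol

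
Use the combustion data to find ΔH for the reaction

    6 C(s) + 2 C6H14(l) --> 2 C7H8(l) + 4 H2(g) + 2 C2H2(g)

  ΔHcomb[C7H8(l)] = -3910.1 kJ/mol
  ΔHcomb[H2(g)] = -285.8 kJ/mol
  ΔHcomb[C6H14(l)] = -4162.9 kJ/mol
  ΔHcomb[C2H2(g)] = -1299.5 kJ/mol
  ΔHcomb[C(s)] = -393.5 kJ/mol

Using ΔH = Σ nΔHc°(reactants) − Σ nΔHc°(products):
= [6·(-393.5) + 2·(-4162.9)] − [2·(-3910.1) + 4·(-285.8) + 2·(-1299.5)]
= 875.6 kJ/mol

ΔH = 875.6 kJ/mol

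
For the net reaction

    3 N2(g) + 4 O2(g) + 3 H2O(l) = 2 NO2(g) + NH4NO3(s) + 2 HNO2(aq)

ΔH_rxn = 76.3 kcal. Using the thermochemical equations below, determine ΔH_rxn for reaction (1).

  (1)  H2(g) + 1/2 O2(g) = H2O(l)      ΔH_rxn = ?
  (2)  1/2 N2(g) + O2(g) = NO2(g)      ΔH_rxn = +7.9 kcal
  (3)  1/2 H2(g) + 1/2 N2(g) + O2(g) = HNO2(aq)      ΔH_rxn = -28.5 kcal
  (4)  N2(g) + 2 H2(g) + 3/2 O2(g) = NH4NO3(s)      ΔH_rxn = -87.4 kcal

ΔH_rxn = -68.3 kcal

(1) reversed and × 3 (H2O(l) must end up as a reactant; ×3 to match 3 H2O(l) in the target): contributes −3·x
(2) × 2 (×2 to match 2 NO2(g) in the target): (2)·(+7.9) = +15.8 kcal
(3) × 2 (×2 to match 2 HNO2(aq) in the target): (2)·(-28.5) = -57.0 kcal
(4) as written (NH4NO3(s) already on the product side): -87.4 kcal
+76.3 = (+15.8) + (-57.0) + (-87.4) − 3·x
x = (+76.3 − (-128.6)) / (-3) = -68.3 kcal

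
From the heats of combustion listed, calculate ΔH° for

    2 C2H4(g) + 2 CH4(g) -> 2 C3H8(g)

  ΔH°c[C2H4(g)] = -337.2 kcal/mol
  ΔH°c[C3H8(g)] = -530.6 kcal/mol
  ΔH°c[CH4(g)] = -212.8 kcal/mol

Using ΔH = Σ nΔHc°(reactants) − Σ nΔHc°(products):
= [2·(-337.2) + 2·(-212.8)] − [2·(-530.6)]
= -38.8 kcal/mol

ΔH° = -38.8 kcal/mol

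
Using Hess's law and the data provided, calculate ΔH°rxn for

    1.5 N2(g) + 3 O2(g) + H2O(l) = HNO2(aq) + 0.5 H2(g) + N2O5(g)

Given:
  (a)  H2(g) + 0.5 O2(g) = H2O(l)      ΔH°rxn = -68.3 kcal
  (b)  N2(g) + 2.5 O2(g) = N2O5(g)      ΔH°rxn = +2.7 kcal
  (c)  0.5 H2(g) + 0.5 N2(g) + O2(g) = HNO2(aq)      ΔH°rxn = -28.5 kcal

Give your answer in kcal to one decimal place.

ΔH°rxn = 42.5 kcal

(a) reversed: +68.3 kcal
(b) as written: +2.7 kcal
(c) as written: -28.5 kcal
Since enthalpy is a state function, ΔH°rxn = (-1)·(-68.3) + (1)·(+2.7) + (1)·(-28.5) = 42.5 kcal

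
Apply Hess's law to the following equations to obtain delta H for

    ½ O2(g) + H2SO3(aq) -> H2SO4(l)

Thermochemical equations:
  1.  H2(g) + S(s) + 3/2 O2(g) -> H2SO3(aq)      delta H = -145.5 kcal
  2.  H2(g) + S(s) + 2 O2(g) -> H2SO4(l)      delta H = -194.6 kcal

delta H = -49.1 kcal

eq. 1 reversed (reverse to put H2SO3(aq) on the reactant side): +145.5 kcal
eq. 2 as written (H2SO4(l) already on the product side): -194.6 kcal
Since enthalpy is a state function, delta H = (-1)·(-145.5) + (1)·(-194.6) = -49.1 kcal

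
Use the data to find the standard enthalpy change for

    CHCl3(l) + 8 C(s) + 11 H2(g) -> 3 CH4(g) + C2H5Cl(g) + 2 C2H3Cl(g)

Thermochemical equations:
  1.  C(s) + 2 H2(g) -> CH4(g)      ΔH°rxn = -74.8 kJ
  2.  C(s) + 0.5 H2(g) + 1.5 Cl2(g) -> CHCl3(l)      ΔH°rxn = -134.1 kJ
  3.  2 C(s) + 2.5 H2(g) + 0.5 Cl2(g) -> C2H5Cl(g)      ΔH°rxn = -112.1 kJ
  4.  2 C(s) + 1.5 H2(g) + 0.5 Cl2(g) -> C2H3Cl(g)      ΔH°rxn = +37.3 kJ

eq. 1 × 3: (3)·(-74.8) = -224.4 kJ
eq. 2 reversed: +134.1 kJ
eq. 3 as written: -112.1 kJ
eq. 4 × 2: (2)·(+37.3) = +74.6 kJ
ΔH°rxn = (-224.4) + (+134.1) + (-112.1) + (+74.6) = -127.8 kJ

ΔH°rxn = -127.8 kJ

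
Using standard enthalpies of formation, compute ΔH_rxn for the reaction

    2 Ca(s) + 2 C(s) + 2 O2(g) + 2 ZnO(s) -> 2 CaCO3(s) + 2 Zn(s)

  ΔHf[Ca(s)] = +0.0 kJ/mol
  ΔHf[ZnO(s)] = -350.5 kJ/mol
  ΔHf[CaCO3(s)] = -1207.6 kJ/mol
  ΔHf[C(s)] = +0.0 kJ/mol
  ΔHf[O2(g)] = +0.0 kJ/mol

ΔH°rxn = Σ nΔHf°(products) − Σ nΔHf°(reactants).
Products: 2·(-1207.6) + 2·(+0.0) = -2415.2
Reactants: 2·(+0.0) + 2·(+0.0) + 2·(+0.0) + 2·(-350.5) = -701.0
ΔH_rxn = (-2415.2) − (-701.0) = -1714.2 kJ/mol

ΔH_rxn = -1714.2 kJ/mol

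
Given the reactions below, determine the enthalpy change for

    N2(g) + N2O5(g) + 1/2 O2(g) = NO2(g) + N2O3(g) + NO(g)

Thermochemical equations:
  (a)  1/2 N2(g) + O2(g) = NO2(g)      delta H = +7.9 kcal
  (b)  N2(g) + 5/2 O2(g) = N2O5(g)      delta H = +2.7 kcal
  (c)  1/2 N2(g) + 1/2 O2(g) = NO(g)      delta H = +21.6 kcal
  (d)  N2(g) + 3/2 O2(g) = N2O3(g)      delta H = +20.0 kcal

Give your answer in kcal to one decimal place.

(a) as written (NO2(g) already on the product side): +7.9 kcal
(b) reversed (reverse to put N2O5(g) on the reactant side): -2.7 kcal
(c) as written (NO(g) already on the product side): +21.6 kcal
(d) as written (N2O3(g) already on the product side): +20.0 kcal
Combining the equations, delta H = (1)·(+7.9) + (-1)·(+2.7) + (1)·(+21.6) + (1)·(+20.0) = 46.8 kcal

delta H = 46.8 kcal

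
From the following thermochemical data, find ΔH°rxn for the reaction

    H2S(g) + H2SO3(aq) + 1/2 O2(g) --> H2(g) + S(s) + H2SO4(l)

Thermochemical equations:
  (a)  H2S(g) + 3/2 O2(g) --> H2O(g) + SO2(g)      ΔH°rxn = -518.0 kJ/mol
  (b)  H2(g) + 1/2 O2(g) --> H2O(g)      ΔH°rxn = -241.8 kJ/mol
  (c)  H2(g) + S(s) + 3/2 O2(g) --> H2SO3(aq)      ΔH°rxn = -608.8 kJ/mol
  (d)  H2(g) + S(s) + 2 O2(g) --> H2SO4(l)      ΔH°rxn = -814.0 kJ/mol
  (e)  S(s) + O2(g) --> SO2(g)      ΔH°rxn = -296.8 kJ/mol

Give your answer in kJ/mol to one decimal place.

(a) as written (H2S(g) already on the reactant side): -518.0 kJ/mol
(b) reversed: +241.8 kJ/mol
(c) reversed (H2SO3(aq) must end up as a reactant): +608.8 kJ/mol
(d) as written (H2SO4(l) already on the product side): -814.0 kJ/mol
(e) reversed: +296.8 kJ/mol
Combining the equations, ΔH°rxn = (1)·(-518.0) + (-1)·(-241.8) + (-1)·(-608.8) + (1)·(-814.0) + (-1)·(-296.8) = -184.6 kJ/mol

ΔH°rxn = -184.6 kJ/mol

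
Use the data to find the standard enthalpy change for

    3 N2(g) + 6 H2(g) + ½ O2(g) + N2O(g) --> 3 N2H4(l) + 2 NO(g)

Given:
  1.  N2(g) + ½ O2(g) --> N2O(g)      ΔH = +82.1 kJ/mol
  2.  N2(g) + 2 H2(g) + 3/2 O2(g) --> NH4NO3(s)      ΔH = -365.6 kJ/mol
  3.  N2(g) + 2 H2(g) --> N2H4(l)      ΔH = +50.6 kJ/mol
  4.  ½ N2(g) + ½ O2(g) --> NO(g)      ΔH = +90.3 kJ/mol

ΔH = 250.3 kJ/mol

eq. 1 reversed: -82.1 kJ/mol
eq. 2: not needed.
eq. 3 × 3: (3)·(+50.6) = +151.8 kJ/mol
eq. 4 × 2: (2)·(+90.3) = +180.6 kJ/mol
Since enthalpy is a state function, ΔH = (-1)·(+82.1) + (3)·(+50.6) + (2)·(+90.3) = 250.3 kJ/mol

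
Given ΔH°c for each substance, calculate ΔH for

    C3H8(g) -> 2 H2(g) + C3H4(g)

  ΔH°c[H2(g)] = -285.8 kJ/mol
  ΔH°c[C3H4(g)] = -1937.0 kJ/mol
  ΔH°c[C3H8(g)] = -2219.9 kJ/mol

ΔH = 288.7 kJ/mol

With combustion enthalpies, reactants minus products:
= [1·(-2219.9)] − [2·(-285.8) + 1·(-1937.0)]
= 288.7 kJ/mol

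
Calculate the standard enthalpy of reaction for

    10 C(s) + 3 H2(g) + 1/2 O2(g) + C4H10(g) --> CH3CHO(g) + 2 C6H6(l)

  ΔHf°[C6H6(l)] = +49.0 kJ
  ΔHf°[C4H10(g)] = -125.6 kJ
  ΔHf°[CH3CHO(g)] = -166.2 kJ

ΔH_rxn = 57.4 kJ

Products: 1·(-166.2) + 2·(+49.0) = -68.2
Reactants: 10·(+0.0) + 3·(+0.0) + 1/2·(+0.0) + 1·(-125.6) = -125.6
ΔH_rxn = (-68.2) − (-125.6) = 57.4 kJ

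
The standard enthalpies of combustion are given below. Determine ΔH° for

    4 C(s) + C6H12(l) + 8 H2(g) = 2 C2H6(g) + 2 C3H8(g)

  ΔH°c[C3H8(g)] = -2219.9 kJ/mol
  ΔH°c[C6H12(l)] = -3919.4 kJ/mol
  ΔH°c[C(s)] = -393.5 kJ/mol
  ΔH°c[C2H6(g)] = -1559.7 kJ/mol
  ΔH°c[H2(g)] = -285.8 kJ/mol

ΔH° = -220.6 kJ/mol

Using ΔH = Σ nΔHc°(reactants) − Σ nΔHc°(products):
= [4·(-393.5) + 1·(-3919.4) + 8·(-285.8)] − [2·(-1559.7) + 2·(-2219.9)]
= -220.6 kJ/mol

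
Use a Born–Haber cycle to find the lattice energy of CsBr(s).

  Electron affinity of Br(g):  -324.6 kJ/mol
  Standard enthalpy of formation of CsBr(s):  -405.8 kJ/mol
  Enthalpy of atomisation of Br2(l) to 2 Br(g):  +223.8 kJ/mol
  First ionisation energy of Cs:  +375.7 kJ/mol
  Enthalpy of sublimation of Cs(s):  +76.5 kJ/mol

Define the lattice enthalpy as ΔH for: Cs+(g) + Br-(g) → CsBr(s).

ΔHf° = 1·ΔHsub + 1·(ΣIE) + 1/2·D(Br2) + 1·EA + U
-405.8 = 1·(+76.5) + 1·(+375.7) + 1/2·(+223.8) + 1·(-324.6) + U
U = -405.8 − (+239.5) = -645.3 kJ/mol

U = -645.3 kJ/mol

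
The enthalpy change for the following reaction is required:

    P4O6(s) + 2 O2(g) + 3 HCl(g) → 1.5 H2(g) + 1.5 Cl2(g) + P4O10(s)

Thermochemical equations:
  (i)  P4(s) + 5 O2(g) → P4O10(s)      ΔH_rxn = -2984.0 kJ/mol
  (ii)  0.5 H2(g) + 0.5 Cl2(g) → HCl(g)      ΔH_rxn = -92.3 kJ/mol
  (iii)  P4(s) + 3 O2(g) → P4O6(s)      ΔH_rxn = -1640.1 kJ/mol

ΔH_rxn = -1067.0 kJ/mol

(i) as written: -2984.0 kJ/mol
(ii) reversed and × 3: (-3)·(-92.3) = +276.9 kJ/mol
(iii) reversed: +1640.1 kJ/mol
Summing the manipulated equations, ΔH_rxn = (-2984.0) + (+276.9) + (+1640.1) = -1067.0 kJ/mol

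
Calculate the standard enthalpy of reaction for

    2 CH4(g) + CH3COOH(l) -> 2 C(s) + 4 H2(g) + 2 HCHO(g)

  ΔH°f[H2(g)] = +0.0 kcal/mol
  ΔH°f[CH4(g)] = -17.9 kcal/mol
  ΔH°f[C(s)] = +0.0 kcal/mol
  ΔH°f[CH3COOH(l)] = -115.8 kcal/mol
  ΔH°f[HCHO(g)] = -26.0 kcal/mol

ΔH° = 99.6 kcal/mol

Products: 2·(+0.0) + 4·(+0.0) + 2·(-26.0) = -52.0
Reactants: 2·(-17.9) + 1·(-115.8) = -151.6
ΔH° = (-52.0) − (-151.6) = 99.6 kcal/mol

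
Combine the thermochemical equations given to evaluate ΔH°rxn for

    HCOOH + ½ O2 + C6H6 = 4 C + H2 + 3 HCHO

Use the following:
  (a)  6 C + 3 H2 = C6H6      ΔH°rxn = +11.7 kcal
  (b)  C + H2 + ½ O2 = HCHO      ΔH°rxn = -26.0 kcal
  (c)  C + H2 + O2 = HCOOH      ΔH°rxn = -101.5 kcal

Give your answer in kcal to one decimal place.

(a) reversed: -11.7 kcal
(b) × 3: (3)·(-26.0) = -78.0 kcal
(c) reversed: +101.5 kcal
ΔH°rxn = (-11.7) + (-78.0) + (+101.5) = 11.8 kcal

ΔH°rxn = 11.8 kcal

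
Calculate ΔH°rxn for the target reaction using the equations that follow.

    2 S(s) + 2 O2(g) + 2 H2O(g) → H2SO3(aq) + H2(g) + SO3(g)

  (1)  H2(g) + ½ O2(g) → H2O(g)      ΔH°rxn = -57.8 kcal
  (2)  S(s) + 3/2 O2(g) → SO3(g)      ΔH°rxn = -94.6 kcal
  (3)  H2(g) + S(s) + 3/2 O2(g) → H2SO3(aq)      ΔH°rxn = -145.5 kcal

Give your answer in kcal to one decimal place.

ΔH°rxn = -124.5 kcal

(1) reversed and × 2: (-2)·(-57.8) = +115.6 kcal
(2) as written: -94.6 kcal
(3) as written: -145.5 kcal
Summing the manipulated equations, ΔH°rxn = (-2)·(-57.8) + (1)·(-94.6) + (1)·(-145.5) = -124.5 kcal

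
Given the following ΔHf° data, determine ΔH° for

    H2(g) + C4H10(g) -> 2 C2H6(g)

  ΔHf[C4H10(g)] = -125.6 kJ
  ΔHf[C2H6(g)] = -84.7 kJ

ΔH° = -43.8 kJ

Products: 2·(-84.7) = -169.4
Reactants: 1·(+0.0) + 1·(-125.6) = -125.6
ΔH° = (-169.4) − (-125.6) = -43.8 kJ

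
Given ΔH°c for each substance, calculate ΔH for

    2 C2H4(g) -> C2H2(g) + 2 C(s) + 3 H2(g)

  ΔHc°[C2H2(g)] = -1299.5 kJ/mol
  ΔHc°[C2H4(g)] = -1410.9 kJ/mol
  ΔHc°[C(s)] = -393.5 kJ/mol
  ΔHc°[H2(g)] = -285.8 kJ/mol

Using ΔH = Σ nΔHc°(reactants) − Σ nΔHc°(products):
= [2·(-1410.9)] − [1·(-1299.5) + 2·(-393.5) + 3·(-285.8)]
= 122.1 kJ/mol

ΔH = 122.1 kJ/mol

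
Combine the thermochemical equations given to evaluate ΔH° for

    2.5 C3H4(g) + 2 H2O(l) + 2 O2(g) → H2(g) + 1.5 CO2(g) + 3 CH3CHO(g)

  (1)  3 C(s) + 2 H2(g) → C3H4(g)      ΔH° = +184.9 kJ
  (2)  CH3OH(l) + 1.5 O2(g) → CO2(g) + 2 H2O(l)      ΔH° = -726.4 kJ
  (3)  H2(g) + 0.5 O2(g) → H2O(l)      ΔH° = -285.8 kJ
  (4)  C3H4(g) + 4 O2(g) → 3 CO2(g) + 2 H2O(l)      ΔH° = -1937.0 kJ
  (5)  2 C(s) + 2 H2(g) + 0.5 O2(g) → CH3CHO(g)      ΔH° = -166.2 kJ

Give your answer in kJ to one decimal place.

ΔH° = -979.5 kJ

(1) reversed and × 2: (-2)·(+184.9) = -369.8 kJ
(2): not needed (CH3OH(l) appears nowhere else).
(3) reversed and × 3: (-3)·(-285.8) = +857.4 kJ
(4) × 1/2: (1/2)·(-1937.0) = -968.5 kJ
(5) × 3 (scale by 3 for the 3 CH3CHO(g)): (3)·(-166.2) = -498.6 kJ
Summing the manipulated equations, ΔH° = (-2)·(+184.9) + (-3)·(-285.8) + (1/2)·(-1937.0) + (3)·(-166.2) = -979.5 kJ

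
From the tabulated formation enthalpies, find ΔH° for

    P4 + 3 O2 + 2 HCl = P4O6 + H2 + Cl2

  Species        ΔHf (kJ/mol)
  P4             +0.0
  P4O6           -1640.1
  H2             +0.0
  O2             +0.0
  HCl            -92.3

Products: 1·(-1640.1) + 1·(+0.0) + 1·(+0.0) = -1640.1
Reactants: 1·(+0.0) + 3·(+0.0) + 2·(-92.3) = -184.6
ΔH° = (-1640.1) − (-184.6) = -1455.5 kJ/mol

ΔH° = -1455.5 kJ/mol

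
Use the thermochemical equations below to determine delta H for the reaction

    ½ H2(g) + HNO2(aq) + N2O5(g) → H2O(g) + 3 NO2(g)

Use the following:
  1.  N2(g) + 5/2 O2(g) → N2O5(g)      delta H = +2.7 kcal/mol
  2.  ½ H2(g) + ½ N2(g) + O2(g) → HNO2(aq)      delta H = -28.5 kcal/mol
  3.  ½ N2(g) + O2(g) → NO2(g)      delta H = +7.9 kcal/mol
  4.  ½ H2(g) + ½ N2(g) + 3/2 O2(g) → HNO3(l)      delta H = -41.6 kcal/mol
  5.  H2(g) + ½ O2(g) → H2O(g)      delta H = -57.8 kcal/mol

eq. 1 reversed (N2O5(g) must end up as a reactant): -2.7 kcal/mol
eq. 2 reversed (reverse to put HNO2(aq) on the reactant side): +28.5 kcal/mol
eq. 3 × 3 (×3 to match 3 NO2(g) in the target): (3)·(+7.9) = +23.7 kcal/mol
eq. 4: not needed (HNO3(l) appears nowhere else).
eq. 5 as written (H2O(g) already on the product side): -57.8 kcal/mol
delta H = (-2.7) + (+28.5) + (+23.7) + (-57.8) = -8.3 kcal/mol

delta H = -8.3 kcal/mol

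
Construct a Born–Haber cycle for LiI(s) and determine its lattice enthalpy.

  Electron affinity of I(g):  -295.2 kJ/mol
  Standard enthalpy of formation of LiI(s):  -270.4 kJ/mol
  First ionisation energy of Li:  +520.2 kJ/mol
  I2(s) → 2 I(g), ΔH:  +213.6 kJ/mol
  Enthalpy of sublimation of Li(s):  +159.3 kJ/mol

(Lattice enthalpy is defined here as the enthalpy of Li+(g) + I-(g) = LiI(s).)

U = -761.5 kJ/mol

ΔHf° = 1·ΔHsub + 1·(ΣIE) + 1/2·D(I2) + 1·EA + U
-270.4 = 1·(+159.3) + 1·(+520.2) + 1/2·(+213.6) + 1·(-295.2) + U
U = -270.4 − (+491.1) = -761.5 kJ/mol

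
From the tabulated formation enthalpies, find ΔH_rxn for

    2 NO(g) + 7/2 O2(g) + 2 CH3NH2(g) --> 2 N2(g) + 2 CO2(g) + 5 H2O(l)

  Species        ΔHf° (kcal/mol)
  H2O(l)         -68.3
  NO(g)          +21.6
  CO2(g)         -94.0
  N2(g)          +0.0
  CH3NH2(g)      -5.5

Products: 2·(+0.0) + 2·(-94.0) + 5·(-68.3) = -529.5
Reactants: 2·(+21.6) + 7/2·(+0.0) + 2·(-5.5) = +32.2
ΔH_rxn = (-529.5) − (+32.2) = -561.7 kcal/mol

ΔH_rxn = -561.7 kcal/mol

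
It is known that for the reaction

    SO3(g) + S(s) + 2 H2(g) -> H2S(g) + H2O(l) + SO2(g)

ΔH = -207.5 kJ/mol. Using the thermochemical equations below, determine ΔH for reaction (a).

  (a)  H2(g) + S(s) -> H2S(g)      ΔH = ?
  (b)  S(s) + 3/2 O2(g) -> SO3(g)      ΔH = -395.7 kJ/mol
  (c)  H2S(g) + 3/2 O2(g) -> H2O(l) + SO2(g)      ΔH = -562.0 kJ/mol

ΔH = -20.6 kJ/mol

(a) × 2 (×2 to match 2 H2(g) in the target): contributes 2·x
(b) reversed (reverse to put SO3(g) on the reactant side): +395.7 kJ/mol
(c) as written (H2O(l) already on the product side): -562.0 kJ/mol
-207.5 = (+395.7) + (-562.0) + 2·x
x = (-207.5 − (-166.3)) / (2) = -20.6 kJ/mol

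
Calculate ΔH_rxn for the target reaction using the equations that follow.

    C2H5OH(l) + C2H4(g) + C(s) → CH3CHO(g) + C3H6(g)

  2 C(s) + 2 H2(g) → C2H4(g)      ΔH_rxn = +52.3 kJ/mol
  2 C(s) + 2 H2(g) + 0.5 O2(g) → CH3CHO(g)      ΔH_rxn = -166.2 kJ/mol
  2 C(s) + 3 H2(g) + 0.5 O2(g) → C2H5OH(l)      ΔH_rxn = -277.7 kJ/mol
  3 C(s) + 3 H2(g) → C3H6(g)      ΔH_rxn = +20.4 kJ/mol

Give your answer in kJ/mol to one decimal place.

equation 1 reversed (reverse to put C2H4(g) on the reactant side): -52.3 kJ/mol
equation 2 as written (CH3CHO(g) already on the product side): -166.2 kJ/mol
equation 3 reversed (reverse to put C2H5OH(l) on the reactant side): +277.7 kJ/mol
equation 4 as written (C3H6(g) already on the product side): +20.4 kJ/mol
ΔH_rxn = (-1)·(+52.3) + (1)·(-166.2) + (-1)·(-277.7) + (1)·(+20.4) = 79.6 kJ/mol

ΔH_rxn = 79.6 kJ/mol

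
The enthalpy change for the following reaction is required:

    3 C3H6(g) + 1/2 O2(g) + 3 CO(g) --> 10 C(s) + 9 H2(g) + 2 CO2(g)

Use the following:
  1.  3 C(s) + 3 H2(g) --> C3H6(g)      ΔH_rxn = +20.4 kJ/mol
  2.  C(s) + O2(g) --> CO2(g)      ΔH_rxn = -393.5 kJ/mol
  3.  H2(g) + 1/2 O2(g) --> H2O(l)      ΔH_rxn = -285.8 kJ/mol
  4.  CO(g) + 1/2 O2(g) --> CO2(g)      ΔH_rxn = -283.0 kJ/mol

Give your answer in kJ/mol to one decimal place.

eq. 1 reversed and × 3 (C3H6(g) must end up as a reactant; scale by 3 for the 3 C3H6(g)): (-3)·(+20.4) = -61.2 kJ/mol
eq. 2 reversed: +393.5 kJ/mol
eq. 3: not needed (H2O(l) appears nowhere else).
eq. 4 × 3 (×3 to match 3 CO(g) in the target): (3)·(-283.0) = -849.0 kJ/mol
ΔH_rxn = (-3)·(+20.4) + (-1)·(-393.5) + (3)·(-283.0) = -516.7 kJ/mol

ΔH_rxn = -516.7 kJ/mol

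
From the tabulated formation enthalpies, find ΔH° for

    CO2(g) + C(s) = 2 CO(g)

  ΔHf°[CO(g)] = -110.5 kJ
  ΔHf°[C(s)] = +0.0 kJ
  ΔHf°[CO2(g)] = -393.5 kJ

ΔH° = 172.5 kJ

Products: 2·(-110.5) = -221.0
Reactants: 1·(-393.5) + 1·(+0.0) = -393.5
ΔH° = (-221.0) − (-393.5) = 172.5 kJ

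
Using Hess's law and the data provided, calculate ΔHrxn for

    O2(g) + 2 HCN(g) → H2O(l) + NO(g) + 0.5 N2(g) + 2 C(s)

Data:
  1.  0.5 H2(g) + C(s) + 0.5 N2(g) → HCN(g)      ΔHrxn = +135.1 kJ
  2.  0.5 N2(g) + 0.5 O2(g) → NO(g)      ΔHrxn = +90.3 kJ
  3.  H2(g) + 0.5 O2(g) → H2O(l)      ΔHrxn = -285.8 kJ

eq. 1 reversed and × 2: (-2)·(+135.1) = -270.2 kJ
eq. 2 as written: +90.3 kJ
eq. 3 as written: -285.8 kJ
ΔHrxn = (-270.2) + (+90.3) + (-285.8) = -465.7 kJ

ΔHrxn = -465.7 kJ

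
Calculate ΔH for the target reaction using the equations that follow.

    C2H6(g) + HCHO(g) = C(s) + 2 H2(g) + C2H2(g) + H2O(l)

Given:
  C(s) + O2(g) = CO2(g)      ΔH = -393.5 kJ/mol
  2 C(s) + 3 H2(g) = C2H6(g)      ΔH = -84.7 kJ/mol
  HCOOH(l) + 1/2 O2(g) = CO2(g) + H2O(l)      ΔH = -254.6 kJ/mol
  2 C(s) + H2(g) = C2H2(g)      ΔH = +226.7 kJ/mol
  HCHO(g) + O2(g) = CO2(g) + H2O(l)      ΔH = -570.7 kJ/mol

equation 1 reversed: +393.5 kJ/mol
equation 2 reversed: +84.7 kJ/mol
equation 3: not needed.
equation 4 as written: +226.7 kJ/mol
equation 5 as written: -570.7 kJ/mol
ΔH = (-1)·(-393.5) + (-1)·(-84.7) + (1)·(+226.7) + (1)·(-570.7) = 134.2 kJ/mol

ΔH = 134.2 kJ/mol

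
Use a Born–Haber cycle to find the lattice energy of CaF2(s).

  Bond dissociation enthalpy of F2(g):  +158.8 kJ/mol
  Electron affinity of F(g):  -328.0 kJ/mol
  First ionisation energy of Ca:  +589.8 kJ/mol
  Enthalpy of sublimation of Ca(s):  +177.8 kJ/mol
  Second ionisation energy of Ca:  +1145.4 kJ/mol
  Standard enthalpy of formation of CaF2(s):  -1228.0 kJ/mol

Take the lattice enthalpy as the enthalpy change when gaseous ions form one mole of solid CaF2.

ΔHf° = 1·ΔHsub + 1·(ΣIE) + 1·D(F2) + 2·EA + U
-1228.0 = 1·(+177.8) + 1·(+1735.2) + 1·(+158.8) + 2·(-328.0) + U
U = -1228.0 − (+1415.8) = -2643.8 kJ/mol

U = -2643.8 kJ/mol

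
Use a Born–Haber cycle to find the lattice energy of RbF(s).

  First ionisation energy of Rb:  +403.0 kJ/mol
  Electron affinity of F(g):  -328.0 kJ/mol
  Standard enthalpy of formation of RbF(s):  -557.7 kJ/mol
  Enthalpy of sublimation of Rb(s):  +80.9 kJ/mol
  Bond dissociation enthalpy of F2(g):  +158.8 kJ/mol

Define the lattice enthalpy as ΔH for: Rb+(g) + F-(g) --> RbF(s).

ΔHf° = 1·ΔHsub + 1·(ΣIE) + 1/2·D(F2) + 1·EA + U
-557.7 = 1·(+80.9) + 1·(+403.0) + 1/2·(+158.8) + 1·(-328.0) + U
U = -557.7 − (+235.3) = -793.0 kJ/mol

U = -793.0 kJ/mol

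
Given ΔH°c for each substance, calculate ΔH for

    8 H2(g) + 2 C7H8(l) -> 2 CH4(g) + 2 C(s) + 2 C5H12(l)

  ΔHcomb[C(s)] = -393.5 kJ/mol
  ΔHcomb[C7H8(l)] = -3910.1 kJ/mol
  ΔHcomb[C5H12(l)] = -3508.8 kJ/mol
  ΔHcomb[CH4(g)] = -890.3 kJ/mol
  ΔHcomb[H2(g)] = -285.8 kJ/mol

With combustion enthalpies, reactants minus products:
= [8·(-285.8) + 2·(-3910.1)] − [2·(-890.3) + 2·(-393.5) + 2·(-3508.8)]
= -521.4 kJ/mol

ΔH = -521.4 kJ/mol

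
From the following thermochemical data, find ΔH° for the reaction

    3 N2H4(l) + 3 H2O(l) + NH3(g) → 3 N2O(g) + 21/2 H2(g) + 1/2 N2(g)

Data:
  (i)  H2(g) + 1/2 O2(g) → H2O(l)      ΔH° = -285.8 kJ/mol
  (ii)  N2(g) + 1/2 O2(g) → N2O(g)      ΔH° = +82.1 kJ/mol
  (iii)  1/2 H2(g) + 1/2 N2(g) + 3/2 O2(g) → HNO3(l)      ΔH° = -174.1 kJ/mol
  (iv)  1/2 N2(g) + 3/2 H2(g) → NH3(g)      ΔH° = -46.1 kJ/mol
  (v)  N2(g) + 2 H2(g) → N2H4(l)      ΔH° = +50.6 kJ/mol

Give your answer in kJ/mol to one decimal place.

ΔH° = 998.0 kJ/mol

(i) reversed and × 3 (reverse to put H2O(l) on the reactant side; ×3 to match 3 H2O(l) in the target): (-3)·(-285.8) = +857.4 kJ/mol
(ii) × 3 (scale by 3 for the 3 N2O(g)): (3)·(+82.1) = +246.3 kJ/mol
(iii): not needed (HNO3(l) appears nowhere else).
(iv) reversed (NH3(g) must end up as a reactant): +46.1 kJ/mol
(v) reversed and × 3 (N2H4(l) must end up as a reactant; ×3 to match 3 N2H4(l) in the target): (-3)·(+50.6) = -151.8 kJ/mol
By Hess's law, ΔH° = (+857.4) + (+246.3) + (+46.1) + (-151.8) = 998.0 kJ/mol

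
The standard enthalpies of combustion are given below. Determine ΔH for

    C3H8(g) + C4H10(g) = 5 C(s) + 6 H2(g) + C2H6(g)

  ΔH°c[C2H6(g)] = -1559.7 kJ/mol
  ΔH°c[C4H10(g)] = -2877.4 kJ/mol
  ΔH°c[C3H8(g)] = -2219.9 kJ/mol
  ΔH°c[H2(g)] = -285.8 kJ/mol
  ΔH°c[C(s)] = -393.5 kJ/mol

ΔH = 144.7 kJ/mol

With combustion enthalpies, reactants minus products:
= [1·(-2219.9) + 1·(-2877.4)] − [5·(-393.5) + 6·(-285.8) + 1·(-1559.7)]
= 144.7 kJ/mol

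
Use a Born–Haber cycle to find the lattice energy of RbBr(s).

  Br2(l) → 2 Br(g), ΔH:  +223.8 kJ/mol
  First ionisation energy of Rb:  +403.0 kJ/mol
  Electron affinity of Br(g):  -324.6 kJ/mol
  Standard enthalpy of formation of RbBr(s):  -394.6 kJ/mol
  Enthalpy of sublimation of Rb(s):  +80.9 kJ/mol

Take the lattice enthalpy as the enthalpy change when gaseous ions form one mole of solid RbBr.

U = -665.8 kJ/mol

ΔHf° = 1·ΔHsub + 1·(ΣIE) + 1/2·D(Br2) + 1·EA + U
-394.6 = 1·(+80.9) + 1·(+403.0) + 1/2·(+223.8) + 1·(-324.6) + U
U = -394.6 − (+271.2) = -665.8 kJ/mol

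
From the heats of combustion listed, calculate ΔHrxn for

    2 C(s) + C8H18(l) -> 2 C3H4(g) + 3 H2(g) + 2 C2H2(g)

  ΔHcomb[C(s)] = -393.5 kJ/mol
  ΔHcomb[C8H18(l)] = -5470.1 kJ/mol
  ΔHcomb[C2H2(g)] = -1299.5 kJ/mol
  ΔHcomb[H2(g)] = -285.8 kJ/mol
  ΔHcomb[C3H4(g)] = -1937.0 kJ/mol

Using ΔH = Σ nΔHc°(reactants) − Σ nΔHc°(products):
= [2·(-393.5) + 1·(-5470.1)] − [2·(-1937.0) + 3·(-285.8) + 2·(-1299.5)]
= 1073.3 kJ/mol

ΔHrxn = 1073.3 kJ/mol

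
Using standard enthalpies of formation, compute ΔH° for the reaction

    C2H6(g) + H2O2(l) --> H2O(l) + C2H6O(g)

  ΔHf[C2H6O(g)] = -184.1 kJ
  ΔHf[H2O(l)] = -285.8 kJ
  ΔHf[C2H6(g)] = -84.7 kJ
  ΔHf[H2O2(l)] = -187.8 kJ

ΔH° = -197.4 kJ

ΔH°rxn = Σ nΔHf°(products) − Σ nΔHf°(reactants).
Products: 1·(-285.8) + 1·(-184.1) = -469.9
Reactants: 1·(-84.7) + 1·(-187.8) = -272.5
ΔH° = (-469.9) − (-272.5) = -197.4 kJ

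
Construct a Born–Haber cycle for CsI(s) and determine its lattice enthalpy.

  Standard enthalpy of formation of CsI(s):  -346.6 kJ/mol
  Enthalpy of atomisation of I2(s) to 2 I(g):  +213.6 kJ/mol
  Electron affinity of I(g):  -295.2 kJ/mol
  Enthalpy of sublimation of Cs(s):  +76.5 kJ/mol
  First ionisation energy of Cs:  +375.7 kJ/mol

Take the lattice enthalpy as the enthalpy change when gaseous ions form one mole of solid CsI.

ΔHf° = 1·ΔHsub + 1·(ΣIE) + 1/2·D(I2) + 1·EA + U
-346.6 = 1·(+76.5) + 1·(+375.7) + 1/2·(+213.6) + 1·(-295.2) + U
U = -346.6 − (+263.8) = -610.4 kJ/mol

U = -610.4 kJ/mol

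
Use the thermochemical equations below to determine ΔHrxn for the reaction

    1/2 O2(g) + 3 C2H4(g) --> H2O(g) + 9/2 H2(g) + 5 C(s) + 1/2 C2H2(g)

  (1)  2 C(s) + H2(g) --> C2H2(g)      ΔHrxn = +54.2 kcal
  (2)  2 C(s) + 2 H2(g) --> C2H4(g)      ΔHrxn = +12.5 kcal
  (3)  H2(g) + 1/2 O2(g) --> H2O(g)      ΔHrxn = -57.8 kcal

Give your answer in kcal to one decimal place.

ΔHrxn = -68.2 kcal

(1) × 1/2 (×1/2 to match 1/2 C2H2(g) in the target): (1/2)·(+54.2) = +27.1 kcal
(2) reversed and × 3 (reverse to put C2H4(g) on the reactant side; ×3 to match 3 C2H4(g) in the target): (-3)·(+12.5) = -37.5 kcal
(3) as written (H2O(g) already on the product side): -57.8 kcal
Combining the equations, ΔHrxn = (1/2)·(+54.2) + (-3)·(+12.5) + (1)·(-57.8) = -68.2 kcal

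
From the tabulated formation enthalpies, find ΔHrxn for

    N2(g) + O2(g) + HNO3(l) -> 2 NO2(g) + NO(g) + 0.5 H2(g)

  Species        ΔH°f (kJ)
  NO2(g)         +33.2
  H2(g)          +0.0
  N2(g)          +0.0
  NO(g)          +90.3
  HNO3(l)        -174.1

ΔHrxn = 330.8 kJ

Products: 2·(+33.2) + 1·(+90.3) + 1/2·(+0.0) = +156.7
Reactants: 1·(+0.0) + 1·(+0.0) + 1·(-174.1) = -174.1
ΔHrxn = (+156.7) − (-174.1) = 330.8 kJ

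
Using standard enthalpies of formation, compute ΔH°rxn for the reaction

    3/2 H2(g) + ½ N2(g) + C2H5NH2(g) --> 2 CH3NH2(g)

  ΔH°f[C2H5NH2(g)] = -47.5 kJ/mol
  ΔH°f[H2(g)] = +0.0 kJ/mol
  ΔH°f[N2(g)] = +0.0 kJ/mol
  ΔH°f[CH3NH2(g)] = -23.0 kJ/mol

Products: 2·(-23.0) = -46.0
Reactants: 3/2·(+0.0) + 1/2·(+0.0) + 1·(-47.5) = -47.5
ΔH°rxn = (-46.0) − (-47.5) = 1.5 kJ/mol

ΔH°rxn = 1.5 kJ/mol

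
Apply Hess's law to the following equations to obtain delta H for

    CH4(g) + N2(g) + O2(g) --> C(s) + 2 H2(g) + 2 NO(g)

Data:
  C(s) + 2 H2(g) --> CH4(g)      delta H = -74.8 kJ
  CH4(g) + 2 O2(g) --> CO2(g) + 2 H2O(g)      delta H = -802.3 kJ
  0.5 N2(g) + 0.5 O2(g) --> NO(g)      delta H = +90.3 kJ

equation 1 reversed: +74.8 kJ
equation 2: not needed.
equation 3 × 2: (2)·(+90.3) = +180.6 kJ
Summing the manipulated equations, delta H = (+74.8) + (+180.6) = 255.4 kJ

delta H = 255.4 kJ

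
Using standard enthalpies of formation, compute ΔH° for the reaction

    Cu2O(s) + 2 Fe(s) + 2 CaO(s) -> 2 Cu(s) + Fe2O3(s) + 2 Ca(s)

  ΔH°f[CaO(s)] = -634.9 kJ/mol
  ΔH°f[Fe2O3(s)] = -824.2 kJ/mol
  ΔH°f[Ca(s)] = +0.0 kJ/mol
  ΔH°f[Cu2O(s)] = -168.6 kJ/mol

ΔH° = 614.2 kJ/mol

Products: 2·(+0.0) + 1·(-824.2) + 2·(+0.0) = -824.2
Reactants: 1·(-168.6) + 2·(+0.0) + 2·(-634.9) = -1438.4
ΔH° = (-824.2) − (-1438.4) = 614.2 kJ/mol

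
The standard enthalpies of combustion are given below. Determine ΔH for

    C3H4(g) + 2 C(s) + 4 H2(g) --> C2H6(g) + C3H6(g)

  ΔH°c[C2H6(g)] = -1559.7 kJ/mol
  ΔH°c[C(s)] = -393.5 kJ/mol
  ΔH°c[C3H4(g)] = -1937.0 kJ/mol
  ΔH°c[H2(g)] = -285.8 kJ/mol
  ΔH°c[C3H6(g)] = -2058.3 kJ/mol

ΔH = -249.2 kJ/mol

Using ΔH = Σ nΔHc°(reactants) − Σ nΔHc°(products):
= [1·(-1937.0) + 2·(-393.5) + 4·(-285.8)] − [1·(-1559.7) + 1·(-2058.3)]
= -249.2 kJ/mol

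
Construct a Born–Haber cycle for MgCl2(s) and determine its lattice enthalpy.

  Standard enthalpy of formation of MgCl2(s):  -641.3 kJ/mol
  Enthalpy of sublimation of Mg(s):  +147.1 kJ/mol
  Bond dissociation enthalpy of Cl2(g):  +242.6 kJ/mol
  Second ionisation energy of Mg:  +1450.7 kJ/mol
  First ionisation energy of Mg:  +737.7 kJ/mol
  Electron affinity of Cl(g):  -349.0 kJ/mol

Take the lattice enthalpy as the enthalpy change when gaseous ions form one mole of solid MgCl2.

U = -2521.4 kJ/mol

ΔHf° = 1·ΔHsub + 1·(ΣIE) + 1·D(Cl2) + 2·EA + U
-641.3 = 1·(+147.1) + 1·(+2188.4) + 1·(+242.6) + 2·(-349.0) + U
U = -641.3 − (+1880.1) = -2521.4 kJ/mol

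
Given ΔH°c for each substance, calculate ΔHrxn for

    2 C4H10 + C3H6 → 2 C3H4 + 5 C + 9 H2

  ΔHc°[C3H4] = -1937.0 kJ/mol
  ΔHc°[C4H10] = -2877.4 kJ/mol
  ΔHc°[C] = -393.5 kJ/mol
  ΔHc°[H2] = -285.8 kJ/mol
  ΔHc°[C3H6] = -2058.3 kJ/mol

ΔHrxn = 600.6 kJ/mol

With combustion enthalpies, reactants minus products:
= [2·(-2877.4) + 1·(-2058.3)] − [2·(-1937.0) + 5·(-393.5) + 9·(-285.8)]
= 600.6 kJ/mol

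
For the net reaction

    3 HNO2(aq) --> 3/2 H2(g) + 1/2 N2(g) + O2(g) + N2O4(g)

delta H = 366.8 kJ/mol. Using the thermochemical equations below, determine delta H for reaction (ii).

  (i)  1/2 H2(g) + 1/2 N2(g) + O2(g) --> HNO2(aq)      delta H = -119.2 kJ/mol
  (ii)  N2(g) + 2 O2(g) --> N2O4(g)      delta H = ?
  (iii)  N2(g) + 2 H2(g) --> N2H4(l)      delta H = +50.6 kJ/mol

delta H = 9.2 kJ/mol

(i) reversed and × 3 (reverse to put HNO2(aq) on the reactant side; ×3 to match 3 HNO2(aq) in the target): (-3)·(-119.2) = +357.6 kJ/mol
(ii) as written (N2O4(g) already on the product side): contributes x
(iii): not needed (N2H4(l) appears nowhere else).
+366.8 = (+357.6) + x
x = (+366.8 − (+357.6)) / (1) = 9.2 kJ/mol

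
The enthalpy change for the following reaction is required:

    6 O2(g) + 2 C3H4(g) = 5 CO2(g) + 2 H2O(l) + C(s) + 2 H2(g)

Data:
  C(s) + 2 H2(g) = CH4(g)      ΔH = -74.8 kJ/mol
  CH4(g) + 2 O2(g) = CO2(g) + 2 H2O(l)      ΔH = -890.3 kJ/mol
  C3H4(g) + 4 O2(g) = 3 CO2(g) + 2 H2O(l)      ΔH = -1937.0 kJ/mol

equation 1 reversed (reverse to put C(s) on the product side): +74.8 kJ/mol
equation 2 reversed: +890.3 kJ/mol
equation 3 × 2 (scale by 2 for the 2 C3H4(g)): (2)·(-1937.0) = -3874.0 kJ/mol
Summing the manipulated equations, ΔH = (-1)·(-74.8) + (-1)·(-890.3) + (2)·(-1937.0) = -2908.9 kJ/mol

ΔH = -2908.9 kJ/mol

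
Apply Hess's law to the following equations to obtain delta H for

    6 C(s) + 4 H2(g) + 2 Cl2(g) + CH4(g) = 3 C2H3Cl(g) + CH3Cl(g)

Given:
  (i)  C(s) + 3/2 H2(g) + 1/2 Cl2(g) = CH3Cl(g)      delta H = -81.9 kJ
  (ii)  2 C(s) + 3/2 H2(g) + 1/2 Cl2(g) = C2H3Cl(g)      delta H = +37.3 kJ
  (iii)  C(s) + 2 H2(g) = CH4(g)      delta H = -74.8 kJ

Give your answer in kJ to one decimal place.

(i) as written: -81.9 kJ
(ii) × 3: (3)·(+37.3) = +111.9 kJ
(iii) reversed: +74.8 kJ
By Hess's law, delta H = (1)·(-81.9) + (3)·(+37.3) + (-1)·(-74.8) = 104.8 kJ

delta H = 104.8 kJ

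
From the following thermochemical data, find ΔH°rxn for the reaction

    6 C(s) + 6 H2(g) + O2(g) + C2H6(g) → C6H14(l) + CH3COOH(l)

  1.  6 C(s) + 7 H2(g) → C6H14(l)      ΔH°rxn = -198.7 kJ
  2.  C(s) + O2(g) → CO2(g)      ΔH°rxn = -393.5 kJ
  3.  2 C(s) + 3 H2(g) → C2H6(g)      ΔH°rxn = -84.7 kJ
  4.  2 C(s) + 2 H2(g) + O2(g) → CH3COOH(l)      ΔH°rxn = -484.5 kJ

ΔH°rxn = -598.5 kJ

eq. 1 as written: -198.7 kJ
eq. 2: not needed.
eq. 3 reversed: +84.7 kJ
eq. 4 as written: -484.5 kJ
ΔH°rxn = (-198.7) + (+84.7) + (-484.5) = -598.5 kJ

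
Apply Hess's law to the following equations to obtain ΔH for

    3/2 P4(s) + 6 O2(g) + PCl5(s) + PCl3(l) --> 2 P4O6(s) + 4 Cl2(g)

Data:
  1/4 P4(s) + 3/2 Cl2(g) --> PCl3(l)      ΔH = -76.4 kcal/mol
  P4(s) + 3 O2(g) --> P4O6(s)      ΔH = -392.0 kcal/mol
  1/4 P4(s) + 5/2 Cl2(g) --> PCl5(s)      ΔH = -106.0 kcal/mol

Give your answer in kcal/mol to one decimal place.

ΔH = -601.6 kcal/mol

equation 1 reversed (PCl3(l) must end up as a reactant): +76.4 kcal/mol
equation 2 × 2 (×2 to match 2 P4O6(s) in the target): (2)·(-392.0) = -784.0 kcal/mol
equation 3 reversed (reverse to put PCl5(s) on the reactant side): +106.0 kcal/mol
Since enthalpy is a state function, ΔH = (+76.4) + (-784.0) + (+106.0) = -601.6 kcal/mol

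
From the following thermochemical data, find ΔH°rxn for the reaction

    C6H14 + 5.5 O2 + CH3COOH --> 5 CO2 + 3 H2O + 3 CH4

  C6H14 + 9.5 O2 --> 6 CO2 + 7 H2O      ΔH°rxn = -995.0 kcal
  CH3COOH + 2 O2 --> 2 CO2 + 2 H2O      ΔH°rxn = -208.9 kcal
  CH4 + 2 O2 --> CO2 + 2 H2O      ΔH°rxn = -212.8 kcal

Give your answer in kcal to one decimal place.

equation 1 as written (C6H14 already on the reactant side): -995.0 kcal
equation 2 as written (CH3COOH already on the reactant side): -208.9 kcal
equation 3 reversed and × 3 (CH4 must end up as a product; ×3 to match 3 CH4 in the target): (-3)·(-212.8) = +638.4 kcal
Since enthalpy is a state function, ΔH°rxn = (-995.0) + (-208.9) + (+638.4) = -565.5 kcal

ΔH°rxn = -565.5 kcal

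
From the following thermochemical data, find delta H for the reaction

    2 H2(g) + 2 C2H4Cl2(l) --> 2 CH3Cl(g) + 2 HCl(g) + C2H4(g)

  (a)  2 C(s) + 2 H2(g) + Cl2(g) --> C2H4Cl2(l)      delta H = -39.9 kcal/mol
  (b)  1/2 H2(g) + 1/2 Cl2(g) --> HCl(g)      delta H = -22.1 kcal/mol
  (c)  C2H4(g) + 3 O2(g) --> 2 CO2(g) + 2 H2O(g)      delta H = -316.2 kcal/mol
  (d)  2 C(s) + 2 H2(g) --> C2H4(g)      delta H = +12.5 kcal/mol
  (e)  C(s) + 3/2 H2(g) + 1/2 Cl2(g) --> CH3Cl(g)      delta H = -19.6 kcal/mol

delta H = 8.9 kcal/mol

(a) reversed and × 2 (reverse to put C2H4Cl2(l) on the reactant side; ×2 to match 2 C2H4Cl2(l) in the target): (-2)·(-39.9) = +79.8 kcal/mol
(b) × 2 (scale by 2 for the 2 HCl(g)): (2)·(-22.1) = -44.2 kcal/mol
(c): not needed (H2O(g) appears nowhere else).
(d) as written: +12.5 kcal/mol
(e) × 2 (×2 to match 2 CH3Cl(g) in the target): (2)·(-19.6) = -39.2 kcal/mol
delta H = (-2)·(-39.9) + (2)·(-22.1) + (1)·(+12.5) + (2)·(-19.6) = 8.9 kcal/mol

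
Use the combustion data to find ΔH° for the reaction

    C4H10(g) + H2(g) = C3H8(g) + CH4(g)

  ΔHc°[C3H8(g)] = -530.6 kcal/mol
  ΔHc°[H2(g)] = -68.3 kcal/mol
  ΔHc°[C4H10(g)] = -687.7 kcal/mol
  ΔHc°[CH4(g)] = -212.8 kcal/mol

ΔH° = -12.6 kcal/mol

Using ΔH = Σ nΔHc°(reactants) − Σ nΔHc°(products):
= [1·(-687.7) + 1·(-68.3)] − [1·(-530.6) + 1·(-212.8)]
= -12.6 kcal/mol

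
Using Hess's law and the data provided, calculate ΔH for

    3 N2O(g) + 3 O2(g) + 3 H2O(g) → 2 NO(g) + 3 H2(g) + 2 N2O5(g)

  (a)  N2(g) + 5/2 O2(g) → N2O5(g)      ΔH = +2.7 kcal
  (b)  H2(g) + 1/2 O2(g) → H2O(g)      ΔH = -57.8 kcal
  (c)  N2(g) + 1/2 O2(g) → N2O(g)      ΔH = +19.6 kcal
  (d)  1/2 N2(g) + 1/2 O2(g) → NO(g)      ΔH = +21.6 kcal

ΔH = 163.2 kcal

(a) × 2: (2)·(+2.7) = +5.4 kcal
(b) reversed and × 3: (-3)·(-57.8) = +173.4 kcal
(c) reversed and × 3: (-3)·(+19.6) = -58.8 kcal
(d) × 2: (2)·(+21.6) = +43.2 kcal
By Hess's law, ΔH = (+5.4) + (+173.4) + (-58.8) + (+43.2) = 163.2 kcal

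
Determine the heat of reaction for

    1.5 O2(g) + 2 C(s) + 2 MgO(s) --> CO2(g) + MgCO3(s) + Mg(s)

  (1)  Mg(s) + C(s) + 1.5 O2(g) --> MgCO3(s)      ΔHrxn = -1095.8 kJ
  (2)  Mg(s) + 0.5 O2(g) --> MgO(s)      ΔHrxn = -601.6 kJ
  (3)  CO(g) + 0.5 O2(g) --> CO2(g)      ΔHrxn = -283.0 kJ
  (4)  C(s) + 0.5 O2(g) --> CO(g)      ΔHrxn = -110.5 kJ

(1) as written: -1095.8 kJ
(2) reversed and × 2: (-2)·(-601.6) = +1203.2 kJ
(3) as written: -283.0 kJ
(4) as written: -110.5 kJ
Summing the manipulated equations, ΔHrxn = (1)·(-1095.8) + (-2)·(-601.6) + (1)·(-283.0) + (1)·(-110.5) = -286.1 kJ

ΔHrxn = -286.1 kJ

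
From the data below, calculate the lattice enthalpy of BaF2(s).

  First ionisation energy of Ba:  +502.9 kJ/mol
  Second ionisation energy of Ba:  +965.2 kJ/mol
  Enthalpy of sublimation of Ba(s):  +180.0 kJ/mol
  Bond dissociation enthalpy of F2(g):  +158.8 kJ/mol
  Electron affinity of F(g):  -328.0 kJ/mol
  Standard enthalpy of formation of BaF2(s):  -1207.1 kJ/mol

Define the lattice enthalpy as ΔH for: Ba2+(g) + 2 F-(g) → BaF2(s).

ΔHf° = 1·ΔHsub + 1·(ΣIE) + 1·D(F2) + 2·EA + U
-1207.1 = 1·(+180.0) + 1·(+1468.1) + 1·(+158.8) + 2·(-328.0) + U
U = -1207.1 − (+1150.9) = -2358.0 kJ/mol

U = -2358.0 kJ/mol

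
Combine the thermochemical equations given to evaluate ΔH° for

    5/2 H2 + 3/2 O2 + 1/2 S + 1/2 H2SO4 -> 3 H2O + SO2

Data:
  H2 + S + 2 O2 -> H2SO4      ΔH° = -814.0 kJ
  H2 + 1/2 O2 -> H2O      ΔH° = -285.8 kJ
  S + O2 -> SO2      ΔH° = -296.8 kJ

ΔH° = -747.2 kJ

equation 1 reversed and × 1/2: (-1/2)·(-814.0) = +407.0 kJ
equation 2 × 3: (3)·(-285.8) = -857.4 kJ
equation 3 as written: -296.8 kJ
Summing the manipulated equations, ΔH° = (-1/2)·(-814.0) + (3)·(-285.8) + (1)·(-296.8) = -747.2 kJ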